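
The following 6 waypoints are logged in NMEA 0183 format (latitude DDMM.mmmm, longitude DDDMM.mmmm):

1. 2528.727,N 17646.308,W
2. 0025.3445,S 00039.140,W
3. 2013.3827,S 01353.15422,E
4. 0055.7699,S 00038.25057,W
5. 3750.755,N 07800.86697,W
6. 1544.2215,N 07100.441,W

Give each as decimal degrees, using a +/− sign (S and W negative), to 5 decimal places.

Point 1:
  φ: degrees = first 2 digits = 25, minutes = 28.727; 25 + 28.727/60 = 25.478783
  N → positive
  Longitude: split at 3 digits → 176° and 46.308′; 176 + 46.308/60 = 176.771800
  W → negative
Point 2:
  φ: degrees = first 2 digits = 0, minutes = 25.3445; 0 + 25.3445/60 = 0.422408
  S ⇒ negate
  Longitude: degrees = first 3 digits = 0, minutes = 39.14; 0 + 39.14/60 = 0.652333
  W ⇒ negate
Point 3:
  Lat: degrees = first 2 digits = 20, minutes = 13.3827; 20 + 13.3827/60 = 20.223045
  S ⇒ negate
  λ: degrees = first 3 digits = 13, minutes = 53.15422; 13 + 53.15422/60 = 13.885904
  E ⇒ keep positive
Point 4:
  Lat: degrees = first 2 digits = 0, minutes = 55.7699; 0 + 55.7699/60 = 0.929498
  hemisphere S, so the sign is −
  λ: degrees = first 3 digits = 0, minutes = 38.25057; 0 + 38.25057/60 = 0.637510
  W ⇒ negate
Point 5:
  Lat: split at 2 digits → 37° and 50.755′; 37 + 50.755/60 = 37.845917
  N → positive
  λ: split at 3 digits → 078° and 0.86697′; 78 + 0.86697/60 = 78.014450
  W → negative
Point 6:
  Latitude: split at 2 digits → 15° and 44.2215′; 15 + 44.2215/60 = 15.737025
  N → positive
  Lon: degrees = first 3 digits = 71, minutes = 0.441; 71 + 0.441/60 = 71.007350
  W ⇒ negate

1. 25.47878, -176.77180
2. -0.42241, -0.65233
3. -20.22305, 13.88590
4. -0.92950, -0.63751
5. 37.84592, -78.01445
6. 15.73703, -71.00735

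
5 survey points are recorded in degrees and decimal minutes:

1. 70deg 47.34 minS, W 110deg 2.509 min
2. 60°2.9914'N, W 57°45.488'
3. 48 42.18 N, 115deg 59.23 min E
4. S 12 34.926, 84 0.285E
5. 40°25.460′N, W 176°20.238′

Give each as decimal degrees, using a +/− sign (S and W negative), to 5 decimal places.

1. -70.78900, -110.04182
2. 60.04986, -57.75813
3. 48.70300, 115.98717
4. -12.58210, 84.00475
5. 40.42433, -176.33730

Point 1:
  φ: 47.34′ = 0.789000°; total 70.789000
  hemisphere S, so the sign is −
  Longitude: 2.509′ = 0.041817°; total 110.041817
  W ⇒ negate
Point 2:
  Latitude: 2.9914′ = 0.049857°; total 60.049857
  N ⇒ keep positive
  λ: 57 + 45.488/60 = 57.758133
  W → negative
Point 3:
  Latitude: 48 + 42.18/60 = 48.703000
  N → positive
  λ: 115 + 59.23/60 = 115.987167
  E ⇒ keep positive
Point 4:
  φ: 12 + 34.926/60 = 12.582100
  S ⇒ negate
  Lon: 0.285′ = 0.004750°; total 84.004750
  E ⇒ keep positive
Point 5:
  Lat: 25.46′ = 0.424333°; total 40.424333
  N ⇒ keep positive
  Longitude: 20.238′ = 0.337300°; total 176.337300
  W → negative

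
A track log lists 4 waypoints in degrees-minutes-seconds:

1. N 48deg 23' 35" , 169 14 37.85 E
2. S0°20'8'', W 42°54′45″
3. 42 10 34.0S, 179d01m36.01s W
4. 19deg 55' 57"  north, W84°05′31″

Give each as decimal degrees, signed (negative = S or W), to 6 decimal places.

Point 1:
  Latitude: 48 + 23/60 + 35/3600 = 48.3930556
  N → positive
  λ: 169° + 14/60 + 37.85/3600 = 169 + 0.233333 + 0.010514 = 169.2438472
  E ⇒ keep positive
Point 2:
  Latitude: 0° + 20/60 + 8/3600 = 0 + 0.333333 + 0.002222 = 0.3355556
  S → negative
  λ: 42° + 54/60 + 45/3600 = 42 + 0.900000 + 0.012500 = 42.9125000
  hemisphere W, so the sign is −
Point 3:
  φ: 42 + 10/60 + 34/3600 = 42.1761111
  hemisphere S, so the sign is −
  λ: 179 + 1/60 + 36.01/3600 = 179.0266694
  W ⇒ negate
Point 4:
  Lat: 19° + 55/60 + 57/3600 = 19 + 0.916667 + 0.015833 = 19.9325000
  N → positive
  Lon: 84° + 5/60 + 31/3600 = 84 + 0.083333 + 0.008611 = 84.0919444
  hemisphere W, so the sign is −

1. 48.393056, 169.243847
2. -0.335556, -42.912500
3. -42.176111, -179.026669
4. 19.932500, -84.091944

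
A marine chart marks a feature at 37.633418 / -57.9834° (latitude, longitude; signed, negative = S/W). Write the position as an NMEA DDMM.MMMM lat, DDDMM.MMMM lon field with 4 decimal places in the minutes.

3738.0051,N / 05759.0040,W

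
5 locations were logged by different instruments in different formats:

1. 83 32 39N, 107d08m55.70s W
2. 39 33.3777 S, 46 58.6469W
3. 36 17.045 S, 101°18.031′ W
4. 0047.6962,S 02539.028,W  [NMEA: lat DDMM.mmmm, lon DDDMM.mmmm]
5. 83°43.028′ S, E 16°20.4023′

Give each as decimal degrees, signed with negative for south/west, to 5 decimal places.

Point 1:
  Lat: 83 + 32/60 + 39/3600 = 83.544167
  N ⇒ keep positive
  Longitude: 107° + 8/60 + 55.7/3600 = 107 + 0.133333 + 0.015472 = 107.148806
  W ⇒ negate
Point 2:
  φ: 39 + 33.3777/60 = 39.556295
  hemisphere S, so the sign is −
  Lon: 46 + 58.6469/60 = 46.977448
  W → negative
Point 3:
  Latitude: 17.045′ = 0.284083°; total 36.284083
  S → negative
  λ: 18.031′ = 0.300517°; total 101.300517
  hemisphere W, so the sign is −
Point 4:
  Latitude: degrees = first 2 digits = 0, minutes = 47.6962; 0 + 47.6962/60 = 0.794937
  S → negative
  Lon: degrees = first 3 digits = 25, minutes = 39.028; 25 + 39.028/60 = 25.650467
  W ⇒ negate
Point 5:
  Lat: 83 + 43.028/60 = 83.717133
  S ⇒ negate
  λ: 16 + 20.4023/60 = 16.340038
  E ⇒ keep positive

1. 83.54417, -107.14881
2. -39.55630, -46.97745
3. -36.28408, -101.30052
4. -0.79494, -25.65047
5. -83.71713, 16.34004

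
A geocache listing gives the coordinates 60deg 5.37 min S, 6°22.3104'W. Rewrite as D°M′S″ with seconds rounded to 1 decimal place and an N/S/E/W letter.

Lat: fractional minutes 0.37000 × 60 = 22.200″
λ: fractional minutes 0.31040 × 60 = 18.624″

60°05′22.2″ S, 6°22′18.6″ W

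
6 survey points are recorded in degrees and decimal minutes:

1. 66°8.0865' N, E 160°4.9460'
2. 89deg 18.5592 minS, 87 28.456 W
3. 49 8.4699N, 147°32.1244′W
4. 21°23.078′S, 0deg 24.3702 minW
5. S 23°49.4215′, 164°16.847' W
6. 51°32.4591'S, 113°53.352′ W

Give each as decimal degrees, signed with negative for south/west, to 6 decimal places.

1. 66.134775, 160.082433
2. -89.309320, -87.474267
3. 49.141165, -147.535407
4. -21.384633, -0.406170
5. -23.823692, -164.280783
6. -51.540985, -113.889200

Point 1:
  φ: 66 + 8.0865/60 = 66.1347750
  N → positive
  Longitude: 4.946′ = 0.082433°; total 160.0824333
  E → positive
Point 2:
  Lat: 18.5592′ = 0.309320°; total 89.3093200
  hemisphere S, so the sign is −
  λ: 28.456′ = 0.474267°; total 87.4742667
  W ⇒ negate
Point 3:
  Latitude: 49 + 8.4699/60 = 49.1411650
  N → positive
  λ: 147 + 32.1244/60 = 147.5354067
  W ⇒ negate
Point 4:
  φ: 23.078′ = 0.384633°; total 21.3846333
  S → negative
  Lon: 0 + 24.3702/60 = 0.4061700
  W ⇒ negate
Point 5:
  Lat: 23 + 49.4215/60 = 23.8236917
  S → negative
  λ: 16.847′ = 0.280783°; total 164.2807833
  hemisphere W, so the sign is −
Point 6:
  Lat: 32.4591′ = 0.540985°; total 51.5409850
  hemisphere S, so the sign is −
  Lon: 53.352′ = 0.889200°; total 113.8892000
  W → negative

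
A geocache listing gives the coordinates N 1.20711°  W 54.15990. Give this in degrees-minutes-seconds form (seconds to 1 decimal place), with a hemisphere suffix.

φ: 0.207110° → 12.42660′; 0.42660 × 60 = 25.596″
λ: 0.159900° → 9.59400′; 0.59400 × 60 = 35.640″

1°12′25.6″ N, 54°09′35.6″ W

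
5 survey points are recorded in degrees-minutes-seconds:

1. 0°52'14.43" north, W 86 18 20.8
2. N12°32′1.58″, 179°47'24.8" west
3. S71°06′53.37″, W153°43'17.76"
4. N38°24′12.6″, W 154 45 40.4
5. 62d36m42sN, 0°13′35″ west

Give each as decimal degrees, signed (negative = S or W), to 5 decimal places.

1. 0.87068, -86.30578
2. 12.53377, -179.79022
3. -71.11483, -153.72160
4. 38.40350, -154.76122
5. 62.61167, -0.22639

Point 1:
  Latitude: 52′ + 14.43″ = 52.24050′; 0 + 52.24050/60 = 0.870675
  N → positive
  λ: 18′ + 20.8″ = 18.34667′; 86 + 18.34667/60 = 86.305778
  hemisphere W, so the sign is −
Point 2:
  Lat: 32′ + 1.58″ = 32.02633′; 12 + 32.02633/60 = 12.533772
  N → positive
  λ: 179 + 47/60 + 24.8/3600 = 179.790222
  W → negative
Point 3:
  φ: 71° + 6/60 + 53.37/3600 = 71 + 0.100000 + 0.014825 = 71.114825
  hemisphere S, so the sign is −
  Longitude: 43′ + 17.76″ = 43.29600′; 153 + 43.29600/60 = 153.721600
  W ⇒ negate
Point 4:
  φ: 38 + 24/60 + 12.6/3600 = 38.403500
  N ⇒ keep positive
  λ: 154 + 45/60 + 40.4/3600 = 154.761222
  hemisphere W, so the sign is −
Point 5:
  Lat: 62 + 36/60 + 42/3600 = 62.611667
  N → positive
  λ: 0 + 13/60 + 35/3600 = 0.226389
  W ⇒ negate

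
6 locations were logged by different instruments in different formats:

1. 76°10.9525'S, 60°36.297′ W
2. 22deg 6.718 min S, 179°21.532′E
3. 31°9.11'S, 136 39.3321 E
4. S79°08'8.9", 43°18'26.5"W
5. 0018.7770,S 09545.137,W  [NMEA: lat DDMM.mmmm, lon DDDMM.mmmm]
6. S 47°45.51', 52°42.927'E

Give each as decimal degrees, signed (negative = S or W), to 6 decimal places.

1. -76.182542, -60.604950
2. -22.111967, 179.358867
3. -31.151833, 136.655535
4. -79.135806, -43.307361
5. -0.312950, -95.752283
6. -47.758500, 52.715450

Point 1:
  φ: 76 + 10.9525/60 = 76.1825417
  S → negative
  λ: 60 + 36.297/60 = 60.6049500
  W → negative
Point 2:
  Latitude: 6.718′ = 0.111967°; total 22.1119667
  S → negative
  λ: 21.532′ = 0.358867°; total 179.3588667
  E ⇒ keep positive
Point 3:
  φ: 9.11′ = 0.151833°; total 31.1518333
  S → negative
  Longitude: 136 + 39.3321/60 = 136.6555350
  E ⇒ keep positive
Point 4:
  φ: 79 + 8/60 + 8.9/3600 = 79.1358056
  S ⇒ negate
  λ: 43° + 18/60 + 26.5/3600 = 43 + 0.300000 + 0.007361 = 43.3073611
  W ⇒ negate
Point 5:
  φ: degrees = first 2 digits = 0, minutes = 18.777; 0 + 18.777/60 = 0.3129500
  hemisphere S, so the sign is −
  λ: degrees = first 3 digits = 95, minutes = 45.137; 95 + 45.137/60 = 95.7522833
  W → negative
Point 6:
  Lat: 45.51′ = 0.758500°; total 47.7585000
  S ⇒ negate
  Longitude: 52 + 42.927/60 = 52.7154500
  E → positive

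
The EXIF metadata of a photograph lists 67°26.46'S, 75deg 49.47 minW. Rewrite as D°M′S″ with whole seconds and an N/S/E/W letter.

67°26′28″ S, 75°49′28″ W

Lat: 26.46000′ → 26′ and 0.46000 × 60 = 27.60″
Lon: fractional minutes 0.47000 × 60 = 28.20″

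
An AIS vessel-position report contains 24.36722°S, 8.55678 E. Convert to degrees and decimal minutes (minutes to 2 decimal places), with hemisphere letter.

24° 22.03′ S, 8° 33.41′ E

Latitude: fractional part 0.367220 → 22.0332 minutes
λ: minutes = (8.556780 − 8) × 60 = 33.4068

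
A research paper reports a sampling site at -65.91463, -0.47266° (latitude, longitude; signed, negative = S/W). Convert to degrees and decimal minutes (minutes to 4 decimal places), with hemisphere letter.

65° 54.8778′ S, 0° 28.3596′ W

Latitude is negative → S; |value| = 65.914630
Latitude: 65° + 0.914630 × 60 = 65° 54.877800′
Longitude is negative → W; |value| = 0.472660
Lon: fractional part 0.472660 → 28.359600 minutes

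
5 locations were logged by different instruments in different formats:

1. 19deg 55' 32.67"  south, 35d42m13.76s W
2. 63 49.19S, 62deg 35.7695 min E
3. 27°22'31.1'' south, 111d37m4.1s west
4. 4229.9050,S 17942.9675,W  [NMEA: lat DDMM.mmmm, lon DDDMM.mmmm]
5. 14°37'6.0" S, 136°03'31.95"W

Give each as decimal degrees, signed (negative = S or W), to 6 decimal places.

1. -19.925742, -35.703822
2. -63.819833, 62.596158
3. -27.375306, -111.617806
4. -42.498417, -179.716125
5. -14.618333, -136.058875

Point 1:
  Latitude: 55′ + 32.67″ = 55.54450′; 19 + 55.54450/60 = 19.9257417
  S → negative
  Longitude: 35° + 42/60 + 13.76/3600 = 35 + 0.700000 + 0.003822 = 35.7038222
  hemisphere W, so the sign is −
Point 2:
  Latitude: 49.19′ = 0.819833°; total 63.8198333
  S → negative
  Longitude: 62 + 35.7695/60 = 62.5961583
  E ⇒ keep positive
Point 3:
  Lat: 27° + 22/60 + 31.1/3600 = 27 + 0.366667 + 0.008639 = 27.3753056
  S ⇒ negate
  Lon: 111 + 37/60 + 4.1/3600 = 111.6178056
  W → negative
Point 4:
  Lat: split at 2 digits → 42° and 29.905′; 42 + 29.905/60 = 42.4984167
  S → negative
  λ: degrees = first 3 digits = 179, minutes = 42.9675; 179 + 42.9675/60 = 179.7161250
  hemisphere W, so the sign is −
Point 5:
  φ: 37′ + 6″ = 37.10000′; 14 + 37.10000/60 = 14.6183333
  hemisphere S, so the sign is −
  Longitude: 3′ + 31.95″ = 3.53250′; 136 + 3.53250/60 = 136.0588750
  W ⇒ negate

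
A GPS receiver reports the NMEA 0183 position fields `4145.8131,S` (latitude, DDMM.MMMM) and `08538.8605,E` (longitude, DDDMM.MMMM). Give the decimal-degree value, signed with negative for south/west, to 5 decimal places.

-41.76355, 85.64768

φ: split at 2 digits → 41° and 45.8131′; 41 + 45.8131/60 = 41.763552
S → negative
λ: degrees = first 3 digits = 85, minutes = 38.8605; 85 + 38.8605/60 = 85.647675
E ⇒ keep positive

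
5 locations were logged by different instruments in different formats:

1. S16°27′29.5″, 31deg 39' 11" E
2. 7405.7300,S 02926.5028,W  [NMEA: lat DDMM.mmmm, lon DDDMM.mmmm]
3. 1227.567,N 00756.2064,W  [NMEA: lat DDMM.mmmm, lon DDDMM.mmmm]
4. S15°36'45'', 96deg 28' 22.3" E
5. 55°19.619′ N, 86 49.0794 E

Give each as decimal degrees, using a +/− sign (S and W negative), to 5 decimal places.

Point 1:
  Lat: 16° + 27/60 + 29.5/3600 = 16 + 0.450000 + 0.008194 = 16.458194
  hemisphere S, so the sign is −
  Lon: 31 + 39/60 + 11/3600 = 31.653056
  E ⇒ keep positive
Point 2:
  φ: split at 2 digits → 74° and 5.73′; 74 + 5.73/60 = 74.095500
  S ⇒ negate
  Longitude: split at 3 digits → 029° and 26.5028′; 29 + 26.5028/60 = 29.441713
  W ⇒ negate
Point 3:
  Lat: split at 2 digits → 12° and 27.567′; 12 + 27.567/60 = 12.459450
  N → positive
  Lon: degrees = first 3 digits = 7, minutes = 56.2064; 7 + 56.2064/60 = 7.936773
  W ⇒ negate
Point 4:
  Lat: 36′ + 45″ = 36.75000′; 15 + 36.75000/60 = 15.612500
  S ⇒ negate
  Lon: 96° + 28/60 + 22.3/3600 = 96 + 0.466667 + 0.006194 = 96.472861
  E → positive
Point 5:
  φ: 19.619′ = 0.326983°; total 55.326983
  N ⇒ keep positive
  λ: 49.0794′ = 0.817990°; total 86.817990
  E → positive

1. -16.45819, 31.65306
2. -74.09550, -29.44171
3. 12.45945, -7.93677
4. -15.61250, 96.47286
5. 55.32698, 86.81799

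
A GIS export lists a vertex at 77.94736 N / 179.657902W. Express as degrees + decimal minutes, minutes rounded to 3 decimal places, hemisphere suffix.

77° 56.842′ N, 179° 39.474′ W

Latitude: fractional part 0.947360 → 56.84160 minutes
λ: minutes = (179.657902 − 179) × 60 = 39.47412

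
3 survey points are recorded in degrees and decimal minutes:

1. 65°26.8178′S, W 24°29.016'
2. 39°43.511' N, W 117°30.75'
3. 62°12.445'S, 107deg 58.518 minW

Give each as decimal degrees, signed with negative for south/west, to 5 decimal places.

Point 1:
  Latitude: 65 + 26.8178/60 = 65.446963
  S → negative
  λ: 29.016′ = 0.483600°; total 24.483600
  hemisphere W, so the sign is −
Point 2:
  φ: 43.511′ = 0.725183°; total 39.725183
  N ⇒ keep positive
  Lon: 30.75′ = 0.512500°; total 117.512500
  W → negative
Point 3:
  φ: 12.445′ = 0.207417°; total 62.207417
  S → negative
  Lon: 107 + 58.518/60 = 107.975300
  hemisphere W, so the sign is −

1. -65.44696, -24.48360
2. 39.72518, -117.51250
3. -62.20742, -107.97530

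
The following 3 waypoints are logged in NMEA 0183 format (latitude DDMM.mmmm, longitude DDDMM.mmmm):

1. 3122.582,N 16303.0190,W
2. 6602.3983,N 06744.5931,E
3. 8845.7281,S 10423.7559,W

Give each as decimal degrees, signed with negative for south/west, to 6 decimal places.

Point 1:
  Lat: degrees = first 2 digits = 31, minutes = 22.582; 31 + 22.582/60 = 31.3763667
  N ⇒ keep positive
  λ: degrees = first 3 digits = 163, minutes = 3.019; 163 + 3.019/60 = 163.0503167
  W → negative
Point 2:
  Lat: split at 2 digits → 66° and 2.3983′; 66 + 2.3983/60 = 66.0399717
  N → positive
  Lon: split at 3 digits → 067° and 44.5931′; 67 + 44.5931/60 = 67.7432183
  E → positive
Point 3:
  φ: degrees = first 2 digits = 88, minutes = 45.7281; 88 + 45.7281/60 = 88.7621350
  hemisphere S, so the sign is −
  Longitude: degrees = first 3 digits = 104, minutes = 23.7559; 104 + 23.7559/60 = 104.3959317
  hemisphere W, so the sign is −

1. 31.376367, -163.050317
2. 66.039972, 67.743218
3. -88.762135, -104.395932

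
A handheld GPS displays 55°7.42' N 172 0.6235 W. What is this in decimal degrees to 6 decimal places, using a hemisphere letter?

55.123667° N, 172.010392° W

φ: 55 + 7.42/60 = 55.1236667
Longitude: 172 + 0.6235/60 = 172.0103917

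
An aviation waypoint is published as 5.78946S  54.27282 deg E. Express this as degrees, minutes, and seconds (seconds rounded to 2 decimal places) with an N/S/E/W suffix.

5°47′22.06″ S, 54°16′22.15″ E

Latitude: 0.789460 × 60 = 47.36760′ → 47′, remainder × 60 = 22.0560″
Longitude: 0.272820 × 60 = 16.36920′ → 16′, remainder × 60 = 22.1520″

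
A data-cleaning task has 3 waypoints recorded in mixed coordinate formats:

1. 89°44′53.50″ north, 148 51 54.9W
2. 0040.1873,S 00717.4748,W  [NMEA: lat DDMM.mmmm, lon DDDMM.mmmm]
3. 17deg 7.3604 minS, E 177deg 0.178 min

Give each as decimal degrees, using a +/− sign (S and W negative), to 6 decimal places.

Point 1:
  Latitude: 89° + 44/60 + 53.5/3600 = 89 + 0.733333 + 0.014861 = 89.7481944
  N ⇒ keep positive
  λ: 51′ + 54.9″ = 51.91500′; 148 + 51.91500/60 = 148.8652500
  W ⇒ negate
Point 2:
  φ: degrees = first 2 digits = 0, minutes = 40.1873; 0 + 40.1873/60 = 0.6697883
  S ⇒ negate
  Lon: degrees = first 3 digits = 7, minutes = 17.4748; 7 + 17.4748/60 = 7.2912467
  W → negative
Point 3:
  Lat: 17 + 7.3604/60 = 17.1226733
  hemisphere S, so the sign is −
  Longitude: 0.178′ = 0.002967°; total 177.0029667
  E → positive

1. 89.748194, -148.865250
2. -0.669788, -7.291247
3. -17.122673, 177.002967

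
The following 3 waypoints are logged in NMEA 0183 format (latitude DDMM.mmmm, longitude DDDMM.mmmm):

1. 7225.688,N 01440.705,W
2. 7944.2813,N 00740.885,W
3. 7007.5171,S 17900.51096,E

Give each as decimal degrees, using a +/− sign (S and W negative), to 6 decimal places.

1. 72.428133, -14.678417
2. 79.738022, -7.681417
3. -70.125285, 179.008516

Point 1:
  φ: split at 2 digits → 72° and 25.688′; 72 + 25.688/60 = 72.4281333
  N ⇒ keep positive
  λ: degrees = first 3 digits = 14, minutes = 40.705; 14 + 40.705/60 = 14.6784167
  W ⇒ negate
Point 2:
  Lat: split at 2 digits → 79° and 44.2813′; 79 + 44.2813/60 = 79.7380217
  N ⇒ keep positive
  Longitude: degrees = first 3 digits = 7, minutes = 40.885; 7 + 40.885/60 = 7.6814167
  W ⇒ negate
Point 3:
  Latitude: split at 2 digits → 70° and 7.5171′; 70 + 7.5171/60 = 70.1252850
  S → negative
  Lon: split at 3 digits → 179° and 0.51096′; 179 + 0.51096/60 = 179.0085160
  E ⇒ keep positive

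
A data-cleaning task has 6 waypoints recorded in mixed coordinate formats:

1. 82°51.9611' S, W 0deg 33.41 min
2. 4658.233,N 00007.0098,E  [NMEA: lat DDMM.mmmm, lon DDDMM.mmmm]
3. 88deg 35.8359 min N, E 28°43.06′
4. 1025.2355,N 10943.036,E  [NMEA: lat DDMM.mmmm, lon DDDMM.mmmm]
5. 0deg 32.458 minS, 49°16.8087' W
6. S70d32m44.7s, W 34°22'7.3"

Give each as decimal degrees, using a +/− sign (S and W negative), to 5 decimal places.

Point 1:
  φ: 51.9611′ = 0.866018°; total 82.866018
  S ⇒ negate
  Lon: 33.41′ = 0.556833°; total 0.556833
  hemisphere W, so the sign is −
Point 2:
  Lat: degrees = first 2 digits = 46, minutes = 58.233; 46 + 58.233/60 = 46.970550
  N ⇒ keep positive
  Lon: degrees = first 3 digits = 0, minutes = 7.0098; 0 + 7.0098/60 = 0.116830
  E → positive
Point 3:
  Lat: 35.8359′ = 0.597265°; total 88.597265
  N → positive
  Lon: 28 + 43.06/60 = 28.717667
  E ⇒ keep positive
Point 4:
  Latitude: degrees = first 2 digits = 10, minutes = 25.2355; 10 + 25.2355/60 = 10.420592
  N ⇒ keep positive
  Lon: split at 3 digits → 109° and 43.036′; 109 + 43.036/60 = 109.717267
  E → positive
Point 5:
  Latitude: 0 + 32.458/60 = 0.540967
  hemisphere S, so the sign is −
  λ: 16.8087′ = 0.280145°; total 49.280145
  hemisphere W, so the sign is −
Point 6:
  Lat: 70° + 32/60 + 44.7/3600 = 70 + 0.533333 + 0.012417 = 70.545750
  hemisphere S, so the sign is −
  Lon: 34 + 22/60 + 7.3/3600 = 34.368694
  hemisphere W, so the sign is −

1. -82.86602, -0.55683
2. 46.97055, 0.11683
3. 88.59727, 28.71767
4. 10.42059, 109.71727
5. -0.54097, -49.28015
6. -70.54575, -34.36869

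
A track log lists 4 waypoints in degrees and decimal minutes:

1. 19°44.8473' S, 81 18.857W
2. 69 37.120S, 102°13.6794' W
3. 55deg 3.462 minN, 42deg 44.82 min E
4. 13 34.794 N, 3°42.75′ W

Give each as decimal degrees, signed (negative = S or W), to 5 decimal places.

1. -19.74746, -81.31428
2. -69.61867, -102.22799
3. 55.05770, 42.74700
4. 13.57990, -3.71250

Point 1:
  Latitude: 44.8473′ = 0.747455°; total 19.747455
  hemisphere S, so the sign is −
  Longitude: 81 + 18.857/60 = 81.314283
  W ⇒ negate
Point 2:
  Latitude: 37.12′ = 0.618667°; total 69.618667
  S ⇒ negate
  Longitude: 102 + 13.6794/60 = 102.227990
  W → negative
Point 3:
  Lat: 55 + 3.462/60 = 55.057700
  N → positive
  Lon: 44.82′ = 0.747000°; total 42.747000
  E → positive
Point 4:
  Lat: 13 + 34.794/60 = 13.579900
  N → positive
  Lon: 3 + 42.75/60 = 3.712500
  W → negative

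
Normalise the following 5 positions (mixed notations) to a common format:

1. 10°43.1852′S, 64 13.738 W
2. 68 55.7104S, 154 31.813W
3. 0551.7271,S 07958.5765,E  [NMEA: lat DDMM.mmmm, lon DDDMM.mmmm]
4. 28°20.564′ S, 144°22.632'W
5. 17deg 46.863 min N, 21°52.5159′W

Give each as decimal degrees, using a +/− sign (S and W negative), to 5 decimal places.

1. -10.71975, -64.22897
2. -68.92851, -154.53022
3. -5.86212, 79.97628
4. -28.34273, -144.37720
5. 17.78105, -21.87527

Point 1:
  Latitude: 43.1852′ = 0.719753°; total 10.719753
  S ⇒ negate
  λ: 13.738′ = 0.228967°; total 64.228967
  W ⇒ negate
Point 2:
  φ: 55.7104′ = 0.928507°; total 68.928507
  S ⇒ negate
  Longitude: 31.813′ = 0.530217°; total 154.530217
  hemisphere W, so the sign is −
Point 3:
  φ: split at 2 digits → 05° and 51.7271′; 5 + 51.7271/60 = 5.862118
  hemisphere S, so the sign is −
  Longitude: degrees = first 3 digits = 79, minutes = 58.5765; 79 + 58.5765/60 = 79.976275
  E ⇒ keep positive
Point 4:
  Lat: 20.564′ = 0.342733°; total 28.342733
  S → negative
  Longitude: 144 + 22.632/60 = 144.377200
  W → negative
Point 5:
  Latitude: 17 + 46.863/60 = 17.781050
  N → positive
  Longitude: 21 + 52.5159/60 = 21.875265
  W → negative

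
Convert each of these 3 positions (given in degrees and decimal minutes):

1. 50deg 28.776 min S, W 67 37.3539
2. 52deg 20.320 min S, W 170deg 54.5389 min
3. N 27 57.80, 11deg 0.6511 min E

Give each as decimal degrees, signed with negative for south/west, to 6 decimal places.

1. -50.479600, -67.622565
2. -52.338667, -170.908982
3. 27.963333, 11.010852

Point 1:
  Lat: 50 + 28.776/60 = 50.4796000
  S → negative
  Longitude: 67 + 37.3539/60 = 67.6225650
  W → negative
Point 2:
  Lat: 20.32′ = 0.338667°; total 52.3386667
  hemisphere S, so the sign is −
  λ: 170 + 54.5389/60 = 170.9089817
  W ⇒ negate
Point 3:
  Latitude: 57.8′ = 0.963333°; total 27.9633333
  N → positive
  Lon: 11 + 0.6511/60 = 11.0108517
  E → positive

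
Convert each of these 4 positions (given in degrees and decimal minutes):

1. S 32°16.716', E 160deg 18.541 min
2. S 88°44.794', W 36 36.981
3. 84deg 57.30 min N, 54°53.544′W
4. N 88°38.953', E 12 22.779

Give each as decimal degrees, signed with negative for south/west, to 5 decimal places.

1. -32.27860, 160.30902
2. -88.74657, -36.61635
3. 84.95500, -54.89240
4. 88.64922, 12.37965

Point 1:
  Latitude: 16.716′ = 0.278600°; total 32.278600
  S ⇒ negate
  Lon: 18.541′ = 0.309017°; total 160.309017
  E ⇒ keep positive
Point 2:
  Latitude: 88 + 44.794/60 = 88.746567
  S → negative
  λ: 36.981′ = 0.616350°; total 36.616350
  hemisphere W, so the sign is −
Point 3:
  Lat: 57.3′ = 0.955000°; total 84.955000
  N → positive
  Longitude: 54 + 53.544/60 = 54.892400
  hemisphere W, so the sign is −
Point 4:
  Lat: 88 + 38.953/60 = 88.649217
  N → positive
  Lon: 12 + 22.779/60 = 12.379650
  E → positive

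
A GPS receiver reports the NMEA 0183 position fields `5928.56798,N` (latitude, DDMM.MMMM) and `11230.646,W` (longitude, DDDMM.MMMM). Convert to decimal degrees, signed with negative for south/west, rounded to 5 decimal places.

Lat: split at 2 digits → 59° and 28.56798′; 59 + 28.56798/60 = 59.476133
N ⇒ keep positive
λ: split at 3 digits → 112° and 30.646′; 112 + 30.646/60 = 112.510767
W ⇒ negate

59.47613, -112.51077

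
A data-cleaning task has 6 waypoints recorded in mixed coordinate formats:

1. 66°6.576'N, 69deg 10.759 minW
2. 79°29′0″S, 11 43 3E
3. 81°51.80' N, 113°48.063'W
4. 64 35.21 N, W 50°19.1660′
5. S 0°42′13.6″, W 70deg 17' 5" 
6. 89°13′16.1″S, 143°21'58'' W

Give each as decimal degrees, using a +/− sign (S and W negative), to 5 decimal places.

Point 1:
  φ: 66 + 6.576/60 = 66.109600
  N ⇒ keep positive
  Lon: 10.759′ = 0.179317°; total 69.179317
  W ⇒ negate
Point 2:
  φ: 29′ + 0″ = 29.00000′; 79 + 29.00000/60 = 79.483333
  S ⇒ negate
  Lon: 11 + 43/60 + 3/3600 = 11.717500
  E ⇒ keep positive
Point 3:
  Lat: 51.8′ = 0.863333°; total 81.863333
  N → positive
  Longitude: 48.063′ = 0.801050°; total 113.801050
  W → negative
Point 4:
  Lat: 35.21′ = 0.586833°; total 64.586833
  N → positive
  Longitude: 19.166′ = 0.319433°; total 50.319433
  hemisphere W, so the sign is −
Point 5:
  Lat: 0 + 42/60 + 13.6/3600 = 0.703778
  S ⇒ negate
  Lon: 70 + 17/60 + 5/3600 = 70.284722
  hemisphere W, so the sign is −
Point 6:
  φ: 89° + 13/60 + 16.1/3600 = 89 + 0.216667 + 0.004472 = 89.221139
  S → negative
  λ: 143° + 21/60 + 58/3600 = 143 + 0.350000 + 0.016111 = 143.366111
  W ⇒ negate

1. 66.10960, -69.17932
2. -79.48333, 11.71750
3. 81.86333, -113.80105
4. 64.58683, -50.31943
5. -0.70378, -70.28472
6. -89.22114, -143.36611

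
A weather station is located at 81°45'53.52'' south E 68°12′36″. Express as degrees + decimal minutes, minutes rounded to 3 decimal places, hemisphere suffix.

Latitude: 45 + 53.52/60 = 45.89200′
Lon: 12 + 36/60 = 12.60000′

81° 45.892′ S, 68° 12.600′ E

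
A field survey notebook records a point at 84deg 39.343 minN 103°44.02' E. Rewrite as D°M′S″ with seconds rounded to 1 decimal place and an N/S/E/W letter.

φ: 39.34300′ → 39′ and 0.34300 × 60 = 20.580″
λ: fractional minutes 0.02000 × 60 = 1.200″

84°39′20.6″ N, 103°44′1.2″ E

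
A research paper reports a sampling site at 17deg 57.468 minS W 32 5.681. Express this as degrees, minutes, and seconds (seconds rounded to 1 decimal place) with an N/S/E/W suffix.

φ: fractional minutes 0.46800 × 60 = 28.080″
Lon: fractional minutes 0.68100 × 60 = 40.860″

17°57′28.1″ S, 32°05′40.9″ W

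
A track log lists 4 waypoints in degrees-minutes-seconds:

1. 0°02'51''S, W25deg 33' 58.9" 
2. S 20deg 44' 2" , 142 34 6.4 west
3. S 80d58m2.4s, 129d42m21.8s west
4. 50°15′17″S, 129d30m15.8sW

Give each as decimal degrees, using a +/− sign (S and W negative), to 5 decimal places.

1. -0.04750, -25.56636
2. -20.73389, -142.56844
3. -80.96733, -129.70606
4. -50.25472, -129.50439

Point 1:
  Lat: 0 + 2/60 + 51/3600 = 0.047500
  S ⇒ negate
  λ: 25° + 33/60 + 58.9/3600 = 25 + 0.550000 + 0.016361 = 25.566361
  W ⇒ negate
Point 2:
  Lat: 20 + 44/60 + 2/3600 = 20.733889
  S → negative
  Longitude: 142 + 34/60 + 6.4/3600 = 142.568444
  hemisphere W, so the sign is −
Point 3:
  Latitude: 58′ + 2.4″ = 58.04000′; 80 + 58.04000/60 = 80.967333
  hemisphere S, so the sign is −
  Longitude: 129° + 42/60 + 21.8/3600 = 129 + 0.700000 + 0.006056 = 129.706056
  W ⇒ negate
Point 4:
  Latitude: 50° + 15/60 + 17/3600 = 50 + 0.250000 + 0.004722 = 50.254722
  S ⇒ negate
  Lon: 30′ + 15.8″ = 30.26333′; 129 + 30.26333/60 = 129.504389
  hemisphere W, so the sign is −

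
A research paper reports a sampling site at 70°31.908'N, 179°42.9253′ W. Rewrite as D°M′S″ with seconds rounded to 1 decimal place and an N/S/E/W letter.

70°31′54.5″ N, 179°42′55.5″ W

Latitude: fractional minutes 0.90800 × 60 = 54.480″
Lon: fractional minutes 0.92530 × 60 = 55.518″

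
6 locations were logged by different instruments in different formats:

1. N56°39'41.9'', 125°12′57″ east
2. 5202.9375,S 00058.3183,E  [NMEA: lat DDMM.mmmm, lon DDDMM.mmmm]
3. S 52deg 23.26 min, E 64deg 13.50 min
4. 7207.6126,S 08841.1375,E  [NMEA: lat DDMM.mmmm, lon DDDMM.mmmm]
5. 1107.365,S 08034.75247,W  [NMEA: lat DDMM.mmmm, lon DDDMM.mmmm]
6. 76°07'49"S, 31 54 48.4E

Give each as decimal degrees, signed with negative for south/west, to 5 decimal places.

1. 56.66164, 125.21583
2. -52.04896, 0.97197
3. -52.38767, 64.22500
4. -72.12688, 88.68563
5. -11.12275, -80.57921
6. -76.13028, 31.91344

Point 1:
  Lat: 56° + 39/60 + 41.9/3600 = 56 + 0.650000 + 0.011639 = 56.661639
  N ⇒ keep positive
  Lon: 12′ + 57″ = 12.95000′; 125 + 12.95000/60 = 125.215833
  E ⇒ keep positive
Point 2:
  Latitude: degrees = first 2 digits = 52, minutes = 2.9375; 52 + 2.9375/60 = 52.048958
  hemisphere S, so the sign is −
  Longitude: split at 3 digits → 000° and 58.3183′; 0 + 58.3183/60 = 0.971972
  E ⇒ keep positive
Point 3:
  Lat: 52 + 23.26/60 = 52.387667
  S → negative
  Longitude: 13.5′ = 0.225000°; total 64.225000
  E → positive
Point 4:
  Latitude: degrees = first 2 digits = 72, minutes = 7.6126; 72 + 7.6126/60 = 72.126877
  S ⇒ negate
  λ: degrees = first 3 digits = 88, minutes = 41.1375; 88 + 41.1375/60 = 88.685625
  E ⇒ keep positive
Point 5:
  Lat: split at 2 digits → 11° and 7.365′; 11 + 7.365/60 = 11.122750
  S ⇒ negate
  λ: split at 3 digits → 080° and 34.75247′; 80 + 34.75247/60 = 80.579208
  W ⇒ negate
Point 6:
  φ: 76 + 7/60 + 49/3600 = 76.130278
  hemisphere S, so the sign is −
  Lon: 31 + 54/60 + 48.4/3600 = 31.913444
  E ⇒ keep positive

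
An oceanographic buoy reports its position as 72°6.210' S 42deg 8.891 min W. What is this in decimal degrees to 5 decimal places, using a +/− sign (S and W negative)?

-72.10350, -42.14818

Lat: 6.21′ = 0.103500°; total 72.103500
S → negative
Longitude: 42 + 8.891/60 = 42.148183
W ⇒ negate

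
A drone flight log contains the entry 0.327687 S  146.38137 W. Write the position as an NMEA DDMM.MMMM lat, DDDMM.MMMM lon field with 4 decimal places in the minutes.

0019.6612,S / 14622.8822,W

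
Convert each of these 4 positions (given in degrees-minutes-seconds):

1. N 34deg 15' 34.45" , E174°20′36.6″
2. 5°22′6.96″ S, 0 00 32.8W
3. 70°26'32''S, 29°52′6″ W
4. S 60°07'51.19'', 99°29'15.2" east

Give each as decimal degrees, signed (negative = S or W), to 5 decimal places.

1. 34.25957, 174.34350
2. -5.36860, -0.00911
3. -70.44222, -29.86833
4. -60.13089, 99.48756

Point 1:
  φ: 15′ + 34.45″ = 15.57417′; 34 + 15.57417/60 = 34.259569
  N → positive
  Longitude: 174° + 20/60 + 36.6/3600 = 174 + 0.333333 + 0.010167 = 174.343500
  E → positive
Point 2:
  Lat: 5° + 22/60 + 6.96/3600 = 5 + 0.366667 + 0.001933 = 5.368600
  hemisphere S, so the sign is −
  Lon: 0 + 0/60 + 32.8/3600 = 0.009111
  hemisphere W, so the sign is −
Point 3:
  Latitude: 26′ + 32″ = 26.53333′; 70 + 26.53333/60 = 70.442222
  S → negative
  Longitude: 29 + 52/60 + 6/3600 = 29.868333
  W ⇒ negate
Point 4:
  φ: 60° + 7/60 + 51.19/3600 = 60 + 0.116667 + 0.014219 = 60.130886
  hemisphere S, so the sign is −
  Lon: 99 + 29/60 + 15.2/3600 = 99.487556
  E → positive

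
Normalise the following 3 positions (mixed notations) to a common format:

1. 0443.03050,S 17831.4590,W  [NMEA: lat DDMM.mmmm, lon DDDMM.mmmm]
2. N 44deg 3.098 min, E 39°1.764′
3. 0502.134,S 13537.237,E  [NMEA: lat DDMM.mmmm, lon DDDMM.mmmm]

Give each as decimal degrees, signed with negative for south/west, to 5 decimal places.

Point 1:
  Lat: split at 2 digits → 04° and 43.0305′; 4 + 43.0305/60 = 4.717175
  S → negative
  Longitude: split at 3 digits → 178° and 31.459′; 178 + 31.459/60 = 178.524317
  hemisphere W, so the sign is −
Point 2:
  φ: 44 + 3.098/60 = 44.051633
  N ⇒ keep positive
  λ: 1.764′ = 0.029400°; total 39.029400
  E → positive
Point 3:
  Lat: split at 2 digits → 05° and 2.134′; 5 + 2.134/60 = 5.035567
  S → negative
  Longitude: degrees = first 3 digits = 135, minutes = 37.237; 135 + 37.237/60 = 135.620617
  E ⇒ keep positive

1. -4.71718, -178.52432
2. 44.05163, 39.02940
3. -5.03557, 135.62062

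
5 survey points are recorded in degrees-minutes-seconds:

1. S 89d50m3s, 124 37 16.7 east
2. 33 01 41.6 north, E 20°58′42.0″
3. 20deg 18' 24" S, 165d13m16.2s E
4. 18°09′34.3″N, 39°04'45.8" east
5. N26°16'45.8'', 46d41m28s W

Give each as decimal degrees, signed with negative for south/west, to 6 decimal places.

1. -89.834167, 124.621306
2. 33.028222, 20.978333
3. -20.306667, 165.221167
4. 18.159528, 39.079389
5. 26.279389, -46.691111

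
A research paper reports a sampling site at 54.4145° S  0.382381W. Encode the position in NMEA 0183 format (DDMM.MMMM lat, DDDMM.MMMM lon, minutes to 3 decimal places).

Lat: 54° + 0.414500 × 60 = 54° 24.87000′
Longitude: minutes = (0.382381 − 0) × 60 = 22.94286

5424.870,S / 00022.943,W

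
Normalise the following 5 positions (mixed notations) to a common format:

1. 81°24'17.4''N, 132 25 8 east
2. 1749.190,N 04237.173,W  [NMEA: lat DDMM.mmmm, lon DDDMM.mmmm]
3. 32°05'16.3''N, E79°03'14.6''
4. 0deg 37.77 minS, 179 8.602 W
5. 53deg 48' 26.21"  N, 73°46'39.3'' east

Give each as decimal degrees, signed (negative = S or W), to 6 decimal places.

1. 81.404833, 132.418889
2. 17.819833, -42.619550
3. 32.087861, 79.054056
4. -0.629500, -179.143367
5. 53.807281, 73.777583

Point 1:
  Latitude: 81° + 24/60 + 17.4/3600 = 81 + 0.400000 + 0.004833 = 81.4048333
  N ⇒ keep positive
  λ: 25′ + 8″ = 25.13333′; 132 + 25.13333/60 = 132.4188889
  E ⇒ keep positive
Point 2:
  Latitude: degrees = first 2 digits = 17, minutes = 49.19; 17 + 49.19/60 = 17.8198333
  N → positive
  λ: split at 3 digits → 042° and 37.173′; 42 + 37.173/60 = 42.6195500
  W ⇒ negate
Point 3:
  Lat: 32 + 5/60 + 16.3/3600 = 32.0878611
  N → positive
  Longitude: 79 + 3/60 + 14.6/3600 = 79.0540556
  E ⇒ keep positive
Point 4:
  Lat: 0 + 37.77/60 = 0.6295000
  S ⇒ negate
  Longitude: 179 + 8.602/60 = 179.1433667
  hemisphere W, so the sign is −
Point 5:
  Lat: 53° + 48/60 + 26.21/3600 = 53 + 0.800000 + 0.007281 = 53.8072806
  N → positive
  Longitude: 73 + 46/60 + 39.3/3600 = 73.7775833
  E ⇒ keep positive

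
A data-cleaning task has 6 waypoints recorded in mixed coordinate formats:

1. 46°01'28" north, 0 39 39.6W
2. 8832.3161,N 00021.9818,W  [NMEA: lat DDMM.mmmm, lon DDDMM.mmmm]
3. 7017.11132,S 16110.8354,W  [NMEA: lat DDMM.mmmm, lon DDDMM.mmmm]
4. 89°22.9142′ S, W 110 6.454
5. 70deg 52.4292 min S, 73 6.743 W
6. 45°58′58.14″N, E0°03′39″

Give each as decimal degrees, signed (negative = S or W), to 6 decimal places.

1. 46.024444, -0.661000
2. 88.538602, -0.366363
3. -70.285189, -161.180590
4. -89.381903, -110.107567
5. -70.873820, -73.112383
6. 45.982817, 0.060833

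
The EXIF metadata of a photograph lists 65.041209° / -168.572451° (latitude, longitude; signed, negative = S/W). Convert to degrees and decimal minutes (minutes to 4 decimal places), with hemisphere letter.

65° 2.4725′ N, 168° 34.3471′ W

Lat: 65° + 0.041209 × 60 = 65° 2.472540′
Longitude is negative → W; |value| = 168.572451
Lon: minutes = (168.572451 − 168) × 60 = 34.347060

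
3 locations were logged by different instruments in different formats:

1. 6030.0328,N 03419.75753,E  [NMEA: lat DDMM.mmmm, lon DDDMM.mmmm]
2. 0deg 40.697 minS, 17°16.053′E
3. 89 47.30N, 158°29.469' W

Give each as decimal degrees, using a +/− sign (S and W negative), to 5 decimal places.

1. 60.50055, 34.32929
2. -0.67828, 17.26755
3. 89.78833, -158.49115

Point 1:
  Latitude: degrees = first 2 digits = 60, minutes = 30.0328; 60 + 30.0328/60 = 60.500547
  N → positive
  Lon: split at 3 digits → 034° and 19.75753′; 34 + 19.75753/60 = 34.329292
  E ⇒ keep positive
Point 2:
  Lat: 40.697′ = 0.678283°; total 0.678283
  S → negative
  Longitude: 16.053′ = 0.267550°; total 17.267550
  E ⇒ keep positive
Point 3:
  Lat: 47.3′ = 0.788333°; total 89.788333
  N ⇒ keep positive
  Lon: 158 + 29.469/60 = 158.491150
  W ⇒ negate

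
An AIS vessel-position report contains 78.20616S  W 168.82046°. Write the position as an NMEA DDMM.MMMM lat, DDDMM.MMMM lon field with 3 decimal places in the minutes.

7812.370,S / 16849.228,W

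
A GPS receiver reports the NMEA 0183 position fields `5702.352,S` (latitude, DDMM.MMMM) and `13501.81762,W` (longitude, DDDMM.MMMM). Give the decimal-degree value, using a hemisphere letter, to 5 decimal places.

57.03920° S, 135.03029° W

Latitude: degrees = first 2 digits = 57, minutes = 2.352; 57 + 2.352/60 = 57.039200
Longitude: split at 3 digits → 135° and 1.81762′; 135 + 1.81762/60 = 135.030294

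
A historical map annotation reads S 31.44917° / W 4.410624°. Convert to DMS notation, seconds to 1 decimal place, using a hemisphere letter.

31°26′57.0″ S, 4°24′38.2″ W

Lat: 0.449170° → 26.95020′; 0.95020 × 60 = 57.012″
λ: 0.410624° → 24.63744′; 0.63744 × 60 = 38.246″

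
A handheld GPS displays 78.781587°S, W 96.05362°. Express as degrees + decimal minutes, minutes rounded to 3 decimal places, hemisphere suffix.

Latitude: minutes = (78.781587 − 78) × 60 = 46.89522
Lon: minutes = (96.053620 − 96) × 60 = 3.21720

78° 46.895′ S, 96° 3.217′ W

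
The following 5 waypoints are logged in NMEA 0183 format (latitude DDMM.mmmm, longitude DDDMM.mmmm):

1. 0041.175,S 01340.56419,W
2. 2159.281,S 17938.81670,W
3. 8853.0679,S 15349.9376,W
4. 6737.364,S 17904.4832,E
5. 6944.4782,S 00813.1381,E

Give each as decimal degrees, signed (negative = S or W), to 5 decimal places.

1. -0.68625, -13.67607
2. -21.98802, -179.64695
3. -88.88447, -153.83229
4. -67.62273, 179.07472
5. -69.74130, 8.21897

Point 1:
  Latitude: split at 2 digits → 00° and 41.175′; 0 + 41.175/60 = 0.686250
  S ⇒ negate
  Longitude: split at 3 digits → 013° and 40.56419′; 13 + 40.56419/60 = 13.676070
  hemisphere W, so the sign is −
Point 2:
  Latitude: split at 2 digits → 21° and 59.281′; 21 + 59.281/60 = 21.988017
  S → negative
  Longitude: split at 3 digits → 179° and 38.8167′; 179 + 38.8167/60 = 179.646945
  W → negative
Point 3:
  Lat: degrees = first 2 digits = 88, minutes = 53.0679; 88 + 53.0679/60 = 88.884465
  S → negative
  λ: degrees = first 3 digits = 153, minutes = 49.9376; 153 + 49.9376/60 = 153.832293
  hemisphere W, so the sign is −
Point 4:
  φ: degrees = first 2 digits = 67, minutes = 37.364; 67 + 37.364/60 = 67.622733
  hemisphere S, so the sign is −
  Longitude: degrees = first 3 digits = 179, minutes = 4.4832; 179 + 4.4832/60 = 179.074720
  E → positive
Point 5:
  Latitude: degrees = first 2 digits = 69, minutes = 44.4782; 69 + 44.4782/60 = 69.741303
  hemisphere S, so the sign is −
  λ: degrees = first 3 digits = 8, minutes = 13.1381; 8 + 13.1381/60 = 8.218968
  E ⇒ keep positive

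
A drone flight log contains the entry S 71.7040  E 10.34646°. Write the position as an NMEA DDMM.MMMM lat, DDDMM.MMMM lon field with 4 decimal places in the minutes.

Lat: fractional part 0.704000 → 42.240000 minutes
Longitude: fractional part 0.346460 → 20.787600 minutes

7142.2400,S / 01020.7876,E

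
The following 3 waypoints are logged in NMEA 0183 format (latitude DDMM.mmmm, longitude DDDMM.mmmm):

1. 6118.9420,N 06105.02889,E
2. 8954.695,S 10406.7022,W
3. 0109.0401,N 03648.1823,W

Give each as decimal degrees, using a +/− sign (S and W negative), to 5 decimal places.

Point 1:
  Lat: split at 2 digits → 61° and 18.942′; 61 + 18.942/60 = 61.315700
  N ⇒ keep positive
  λ: split at 3 digits → 061° and 5.02889′; 61 + 5.02889/60 = 61.083815
  E ⇒ keep positive
Point 2:
  φ: degrees = first 2 digits = 89, minutes = 54.695; 89 + 54.695/60 = 89.911583
  hemisphere S, so the sign is −
  Longitude: split at 3 digits → 104° and 6.7022′; 104 + 6.7022/60 = 104.111703
  W ⇒ negate
Point 3:
  Latitude: split at 2 digits → 01° and 9.0401′; 1 + 9.0401/60 = 1.150668
  N → positive
  Longitude: degrees = first 3 digits = 36, minutes = 48.1823; 36 + 48.1823/60 = 36.803038
  W ⇒ negate

1. 61.31570, 61.08381
2. -89.91158, -104.11170
3. 1.15067, -36.80304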